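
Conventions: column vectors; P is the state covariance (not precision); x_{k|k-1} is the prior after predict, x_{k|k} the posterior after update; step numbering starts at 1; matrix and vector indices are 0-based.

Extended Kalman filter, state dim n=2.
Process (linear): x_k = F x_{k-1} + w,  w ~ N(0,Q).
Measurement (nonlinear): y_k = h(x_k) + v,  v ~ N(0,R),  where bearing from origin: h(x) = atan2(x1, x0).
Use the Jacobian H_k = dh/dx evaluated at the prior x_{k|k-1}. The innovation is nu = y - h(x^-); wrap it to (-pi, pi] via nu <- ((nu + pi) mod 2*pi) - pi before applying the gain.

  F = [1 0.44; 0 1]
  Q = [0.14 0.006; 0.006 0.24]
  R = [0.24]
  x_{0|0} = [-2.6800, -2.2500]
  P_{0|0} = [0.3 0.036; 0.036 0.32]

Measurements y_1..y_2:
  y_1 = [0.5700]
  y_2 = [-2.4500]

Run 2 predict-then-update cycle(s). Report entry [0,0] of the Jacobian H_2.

H_jac[0,0] = 0.0541

step 1: x^-=[-3.6700, -2.2500]  P^-=[0.5336 0.1828; 0.1828 0.5600]  H_jac=[0.1214 -0.1980]  S=[0.2610]  K=[0.1095; -0.3398]  nu=[-3.1216]  x^+=[-4.0119, -1.1892]  P^+=[0.5305 0.1925; 0.1925 0.5299]
step 2: x^-=[-4.5351, -1.1892]  P^-=[0.9425 0.4317; 0.4317 0.7699]  H_jac=[0.0541 -0.2063]  S=[0.2659]  K=[-0.1432; -0.5095]  nu=[0.4351]  x^+=[-4.5974, -1.4109]  P^+=[0.9370 0.4123; 0.4123 0.7008]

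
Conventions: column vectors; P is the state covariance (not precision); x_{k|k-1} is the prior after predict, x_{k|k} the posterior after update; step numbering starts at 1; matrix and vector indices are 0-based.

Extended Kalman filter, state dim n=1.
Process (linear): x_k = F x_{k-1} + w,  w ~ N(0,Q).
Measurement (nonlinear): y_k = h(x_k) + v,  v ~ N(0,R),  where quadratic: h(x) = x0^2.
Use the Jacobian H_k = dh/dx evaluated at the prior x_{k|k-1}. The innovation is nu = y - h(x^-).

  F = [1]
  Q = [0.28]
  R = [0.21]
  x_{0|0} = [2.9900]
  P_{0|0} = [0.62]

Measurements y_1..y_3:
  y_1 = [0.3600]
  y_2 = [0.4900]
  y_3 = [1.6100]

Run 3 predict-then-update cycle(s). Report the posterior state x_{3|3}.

x_post = [1.2602]

step 1: x^-=[2.9900]  P^-=[0.9000]  H_jac=[5.9800]  S=[32.3944]  K=[0.1661]  nu=[-8.5801]  x^+=[1.5645]  P^+=[0.0058]
step 2: x^-=[1.5645]  P^-=[0.2858]  H_jac=[3.1290]  S=[3.0085]  K=[0.2973]  nu=[-1.9577]  x^+=[0.9825]  P^+=[0.0200]
step 3: x^-=[0.9825]  P^-=[0.3000]  H_jac=[1.9650]  S=[1.3682]  K=[0.4308]  nu=[0.6447]  x^+=[1.2602]  P^+=[0.0460]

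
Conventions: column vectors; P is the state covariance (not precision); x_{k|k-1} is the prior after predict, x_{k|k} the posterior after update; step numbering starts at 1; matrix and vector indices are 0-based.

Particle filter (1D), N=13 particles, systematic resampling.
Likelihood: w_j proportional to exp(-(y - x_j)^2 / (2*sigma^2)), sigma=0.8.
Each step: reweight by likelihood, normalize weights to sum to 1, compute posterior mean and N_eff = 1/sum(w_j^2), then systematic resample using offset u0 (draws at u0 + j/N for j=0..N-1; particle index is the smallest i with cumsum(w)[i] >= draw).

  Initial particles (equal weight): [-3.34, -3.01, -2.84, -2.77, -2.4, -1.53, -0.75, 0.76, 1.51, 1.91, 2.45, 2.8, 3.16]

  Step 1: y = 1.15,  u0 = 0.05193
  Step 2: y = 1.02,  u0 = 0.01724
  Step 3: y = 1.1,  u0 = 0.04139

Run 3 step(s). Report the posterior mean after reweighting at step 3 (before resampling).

post_mean = 1.1817

step 1: w=[0.0000, 0.0000, 0.0000, 0.0000, 0.0000, 0.0013, 0.0204, 0.3040, 0.3094, 0.2180, 0.0914, 0.0408, 0.0146]  mean=1.4818  Neff=4.0588  idx=[7, 7, 7, 7, 8, 8, 8, 8, 9, 9, 9, 10, 11]
step 2: w=[0.1053, 0.1053, 0.1053, 0.1053, 0.0920, 0.0920, 0.0920, 0.0920, 0.0598, 0.0598, 0.0598, 0.0225, 0.0093]  mean=1.2991  Neff=11.1784  idx=[0, 0, 1, 2, 3, 3, 4, 5, 6, 7, 7, 9, 10]
step 3: w=[0.0826, 0.0826, 0.0826, 0.0826, 0.0826, 0.0826, 0.0793, 0.0793, 0.0793, 0.0793, 0.0793, 0.0541, 0.0541]  mean=1.1817  Neff=12.7909  idx=[0, 1, 2, 3, 4, 5, 6, 7, 8, 9, 9, 10, 12]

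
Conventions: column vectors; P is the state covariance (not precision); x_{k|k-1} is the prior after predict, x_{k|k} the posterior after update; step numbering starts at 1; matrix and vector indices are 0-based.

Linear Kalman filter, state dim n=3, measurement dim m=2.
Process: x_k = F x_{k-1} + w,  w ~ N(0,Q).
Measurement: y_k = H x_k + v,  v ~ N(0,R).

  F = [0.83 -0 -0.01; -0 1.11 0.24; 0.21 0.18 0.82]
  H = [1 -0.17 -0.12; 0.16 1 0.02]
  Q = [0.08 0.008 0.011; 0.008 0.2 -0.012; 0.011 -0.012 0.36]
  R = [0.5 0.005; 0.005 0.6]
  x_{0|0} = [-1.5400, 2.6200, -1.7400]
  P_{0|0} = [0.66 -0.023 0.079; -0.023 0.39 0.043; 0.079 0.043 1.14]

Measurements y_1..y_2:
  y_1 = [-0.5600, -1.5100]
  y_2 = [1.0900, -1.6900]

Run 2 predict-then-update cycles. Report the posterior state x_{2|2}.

x_post = [-0.4754, -1.0855, -2.5682]

step 1: x^-=[-1.2608, 2.4906, -1.2786]  P^-=[0.5335 -0.0007 0.1668; -0.0007 0.7691 0.3299; 0.1668 0.3299 1.2064]  S=[1.0467 -0.0845; -0.0845 1.3973]  K=[0.4982 0.0931; -0.1191 0.5479; -0.0106 0.2718]  nu=[0.9708, -3.7733]  x^+=[-1.1286, 0.3077, -2.3146]  P^+=[0.2694 0.0123 0.1483; 0.0123 0.3238 0.1173; 0.1483 0.1173 1.1026]
step 2: x^-=[-0.9136, -0.2139, -2.0795]  P^-=[0.2633 0.0449 0.1512; 0.0449 0.7249 0.3918; 0.1512 0.3918 1.2104]  S=[0.7661 -0.0836; -0.0836 1.3632]  K=[0.3193 0.0856; -0.1051 0.5364; -0.0443 0.3202]  nu=[1.7177, -1.2883]  x^+=[-0.4754, -1.0855, -2.5682]  P^+=[0.1797 0.0216 0.1328; 0.0216 0.3149 0.1493; 0.1328 0.1493 1.0667]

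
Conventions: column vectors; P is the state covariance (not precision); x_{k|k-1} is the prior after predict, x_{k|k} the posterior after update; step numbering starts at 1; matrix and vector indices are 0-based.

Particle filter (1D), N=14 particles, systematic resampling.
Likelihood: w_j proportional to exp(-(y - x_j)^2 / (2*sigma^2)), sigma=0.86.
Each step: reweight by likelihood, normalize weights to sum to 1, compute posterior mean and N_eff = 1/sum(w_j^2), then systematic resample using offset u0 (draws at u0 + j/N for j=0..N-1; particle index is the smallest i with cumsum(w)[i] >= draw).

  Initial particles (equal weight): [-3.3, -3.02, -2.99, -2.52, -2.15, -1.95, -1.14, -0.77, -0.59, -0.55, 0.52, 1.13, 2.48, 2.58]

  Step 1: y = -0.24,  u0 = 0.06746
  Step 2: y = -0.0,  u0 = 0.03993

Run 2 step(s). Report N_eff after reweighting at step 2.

step 1: w=[0.0004, 0.0012, 0.0013, 0.0066, 0.0189, 0.0308, 0.1286, 0.1838, 0.2046, 0.2083, 0.1504, 0.0625, 0.0015, 0.0010]  mean=-0.4944  Neff=6.1170  idx=[6, 6, 7, 7, 7, 8, 8, 8, 9, 9, 9, 10, 10, 11]
step 2: w=[0.0426, 0.0426, 0.0687, 0.0687, 0.0687, 0.0811, 0.0811, 0.0811, 0.0836, 0.0836, 0.0836, 0.0855, 0.0855, 0.0433]  mean=-0.3997  Neff=13.3289  idx=[0, 2, 3, 4, 5, 6, 7, 8, 8, 9, 10, 11, 12, 13]

N_eff = 13.3289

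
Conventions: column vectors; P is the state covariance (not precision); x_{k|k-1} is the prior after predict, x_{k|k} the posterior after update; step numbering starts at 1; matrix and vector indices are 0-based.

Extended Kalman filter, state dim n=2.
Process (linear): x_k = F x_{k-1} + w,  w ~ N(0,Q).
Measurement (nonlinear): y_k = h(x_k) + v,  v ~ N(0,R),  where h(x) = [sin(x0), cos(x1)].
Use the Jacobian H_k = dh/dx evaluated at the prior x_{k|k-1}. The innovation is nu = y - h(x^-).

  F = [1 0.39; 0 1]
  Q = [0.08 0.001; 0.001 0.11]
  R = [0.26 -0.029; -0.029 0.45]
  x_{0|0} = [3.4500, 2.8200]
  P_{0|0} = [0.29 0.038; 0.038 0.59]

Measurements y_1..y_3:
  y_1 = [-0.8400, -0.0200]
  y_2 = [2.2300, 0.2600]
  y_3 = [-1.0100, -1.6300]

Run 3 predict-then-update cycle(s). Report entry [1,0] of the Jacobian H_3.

step 1: x^-=[4.5498, 2.8200]  P^-=[0.4894 0.2691; 0.2691 0.7000]  H_jac=[-0.1619 0.0000; 0.0000 -0.3161]  S=[0.2728 -0.0152; -0.0152 0.5199]  K=[-0.3000 -0.1724; -0.1837 -0.4309]  nu=[0.1468, 0.9287]  x^+=[4.3457, 2.3928]  P^+=[0.4510 0.2179; 0.2179 0.5967]
step 2: x^-=[5.2789, 2.3928]  P^-=[0.7917 0.4516; 0.4516 0.7067]  H_jac=[0.5367 0.0000; 0.0000 -0.6807]  S=[0.4880 -0.1940; -0.1940 0.7775]  K=[0.7920 -0.1978; 0.2783 -0.5493]  nu=[3.0738, 0.9925]  x^+=[7.5169, 2.7030]  P^+=[0.3944 0.1645; 0.1645 0.3750]
step 3: x^-=[8.5710, 2.7030]  P^-=[0.6597 0.3117; 0.3117 0.4850]  H_jac=[-0.6572 0.0000; 0.0000 -0.4247]  S=[0.5449 0.0580; 0.0580 0.5375]  K=[-0.7783 -0.1623; -0.3391 -0.3466]  nu=[-1.7637, -0.7247]  x^+=[10.0615, 3.5521]  P^+=[0.3008 0.1188; 0.1188 0.3441]

H_jac[1,0] = 0.0000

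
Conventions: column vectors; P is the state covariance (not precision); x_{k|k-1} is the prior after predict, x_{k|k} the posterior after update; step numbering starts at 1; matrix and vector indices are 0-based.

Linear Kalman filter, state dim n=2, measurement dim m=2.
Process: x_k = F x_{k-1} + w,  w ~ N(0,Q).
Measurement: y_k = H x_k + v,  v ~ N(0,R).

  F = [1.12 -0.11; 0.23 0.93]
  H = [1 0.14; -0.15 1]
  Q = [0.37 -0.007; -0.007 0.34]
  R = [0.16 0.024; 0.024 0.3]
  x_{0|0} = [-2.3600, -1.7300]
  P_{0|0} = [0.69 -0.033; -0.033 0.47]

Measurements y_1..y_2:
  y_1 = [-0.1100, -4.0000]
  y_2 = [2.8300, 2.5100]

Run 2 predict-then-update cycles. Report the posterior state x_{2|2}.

step 1: x^-=[-2.4529, -2.1517]  P^-=[1.2494 0.0891; 0.0891 0.7689]  S=[1.4494 0.0315; 0.0315 1.0703]  K=[0.8732 -0.1175; 0.1205 0.7024]  nu=[2.6441, -2.2162]  x^+=[0.1163, -3.3897]  P^+=[0.1360 0.0061; 0.0061 0.2145]
step 2: x^-=[0.5031, -3.1257]  P^-=[0.5417 0.0123; 0.0123 0.5353]  S=[0.7157 0.0297; 0.0297 0.8438]  K=[0.7639 -0.1086; 0.0958 0.6289]  nu=[2.7645, 5.7112]  x^+=[1.9944, 0.7306]  P^+=[0.1191 0.0036; 0.0036 0.1915]

x_post = [1.9944, 0.7306]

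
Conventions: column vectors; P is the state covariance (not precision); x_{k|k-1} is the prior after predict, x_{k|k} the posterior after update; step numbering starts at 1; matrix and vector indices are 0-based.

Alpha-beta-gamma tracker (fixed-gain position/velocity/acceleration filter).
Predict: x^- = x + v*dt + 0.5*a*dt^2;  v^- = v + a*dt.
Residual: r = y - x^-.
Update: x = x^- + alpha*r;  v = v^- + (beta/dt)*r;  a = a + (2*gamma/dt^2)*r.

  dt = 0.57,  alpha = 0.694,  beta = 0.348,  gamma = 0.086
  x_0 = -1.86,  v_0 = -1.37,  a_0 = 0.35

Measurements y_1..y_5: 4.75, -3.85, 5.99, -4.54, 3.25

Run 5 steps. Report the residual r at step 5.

step 1: x_pred=-2.5840  r=7.3340  x^+=2.5058  v^+=3.3071  a^+=4.2326
step 2: x_pred=5.0784  r=-8.9284  x^+=-1.1179  v^+=0.2687  a^+=-0.4941
step 3: x_pred=-1.0450  r=7.0350  x^+=3.8373  v^+=4.2821  a^+=3.2302
step 4: x_pred=6.8028  r=-11.3428  x^+=-1.0691  v^+=-0.8018  a^+=-2.7746
step 5: x_pred=-1.9768  r=5.2268  x^+=1.6506  v^+=0.8078  a^+=-0.0075

resid = 5.2268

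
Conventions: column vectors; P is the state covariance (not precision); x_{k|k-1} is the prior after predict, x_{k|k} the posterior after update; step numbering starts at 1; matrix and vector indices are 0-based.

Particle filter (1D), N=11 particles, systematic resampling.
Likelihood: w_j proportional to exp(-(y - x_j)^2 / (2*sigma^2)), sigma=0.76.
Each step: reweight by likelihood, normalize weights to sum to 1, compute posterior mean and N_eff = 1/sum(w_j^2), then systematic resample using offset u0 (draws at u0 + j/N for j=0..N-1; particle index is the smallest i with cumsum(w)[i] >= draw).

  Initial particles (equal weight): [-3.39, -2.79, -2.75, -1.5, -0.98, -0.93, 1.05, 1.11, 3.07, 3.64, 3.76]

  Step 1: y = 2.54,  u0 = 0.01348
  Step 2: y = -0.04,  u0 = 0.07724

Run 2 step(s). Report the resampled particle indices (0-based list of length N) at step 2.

step 1: w=[0.0000, 0.0000, 0.0000, 0.0000, 0.0000, 0.0000, 0.0847, 0.0986, 0.4540, 0.2031, 0.1596]  mean=2.9314  Neff=3.4519  idx=[6, 7, 8, 8, 8, 8, 8, 9, 9, 9, 10]
step 2: w=[0.5281, 0.4701, 0.0003, 0.0003, 0.0003, 0.0003, 0.0003, 0.0000, 0.0000, 0.0000, 0.0000]  mean=1.0818  Neff=2.0003  idx=[0, 0, 0, 0, 0, 1, 1, 1, 1, 1, 1]

resampled_idx = [0, 0, 0, 0, 0, 1, 1, 1, 1, 1, 1]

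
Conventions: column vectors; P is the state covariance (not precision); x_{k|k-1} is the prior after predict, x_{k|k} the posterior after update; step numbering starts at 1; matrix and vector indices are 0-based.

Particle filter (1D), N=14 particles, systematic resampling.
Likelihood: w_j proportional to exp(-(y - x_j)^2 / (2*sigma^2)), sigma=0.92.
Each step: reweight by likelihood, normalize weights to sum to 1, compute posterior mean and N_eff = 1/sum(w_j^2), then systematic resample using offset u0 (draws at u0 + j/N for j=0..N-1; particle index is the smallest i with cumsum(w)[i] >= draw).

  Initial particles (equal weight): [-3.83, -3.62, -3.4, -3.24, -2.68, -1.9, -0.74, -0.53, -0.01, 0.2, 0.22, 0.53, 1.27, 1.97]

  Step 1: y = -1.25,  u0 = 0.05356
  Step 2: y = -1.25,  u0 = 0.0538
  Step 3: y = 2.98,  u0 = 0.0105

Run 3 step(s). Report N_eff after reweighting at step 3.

N_eff = 2.0005

step 1: w=[0.0049, 0.0090, 0.0161, 0.0239, 0.0740, 0.1929, 0.2123, 0.1822, 0.0998, 0.0715, 0.0691, 0.0381, 0.0058, 0.0005]  mean=-0.9444  Neff=6.9826  idx=[3, 4, 5, 5, 6, 6, 6, 7, 7, 7, 8, 9, 10, 11]
step 2: w=[0.0123, 0.0380, 0.0991, 0.0991, 0.1091, 0.1091, 0.1091, 0.0937, 0.0937, 0.0937, 0.0513, 0.0367, 0.0355, 0.0196]  mean=-0.8844  Neff=11.2471  idx=[2, 2, 3, 4, 4, 5, 6, 6, 7, 8, 9, 9, 11, 13]
step 3: w=[0.0000, 0.0000, 0.0000, 0.0065, 0.0065, 0.0065, 0.0065, 0.0065, 0.0159, 0.0159, 0.0159, 0.0159, 0.2396, 0.6643]  mean=0.3422  Neff=2.0005  idx=[4, 11, 12, 12, 12, 13, 13, 13, 13, 13, 13, 13, 13, 13]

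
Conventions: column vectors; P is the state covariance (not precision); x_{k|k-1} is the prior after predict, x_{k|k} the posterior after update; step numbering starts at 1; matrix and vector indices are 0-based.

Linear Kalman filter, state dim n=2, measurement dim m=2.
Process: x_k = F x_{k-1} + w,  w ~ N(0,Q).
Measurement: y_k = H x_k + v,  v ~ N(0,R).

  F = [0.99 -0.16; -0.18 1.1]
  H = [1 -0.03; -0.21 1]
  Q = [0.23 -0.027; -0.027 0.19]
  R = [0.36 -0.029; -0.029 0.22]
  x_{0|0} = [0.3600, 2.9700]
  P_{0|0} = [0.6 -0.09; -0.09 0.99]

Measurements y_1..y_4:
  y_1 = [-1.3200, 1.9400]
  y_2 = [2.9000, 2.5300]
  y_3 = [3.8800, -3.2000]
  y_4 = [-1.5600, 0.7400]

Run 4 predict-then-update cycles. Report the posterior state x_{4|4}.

x_post = [0.3936, 0.1108]

step 1: x^-=[-0.1188, 3.2022]  P^-=[0.8719 -0.4088; -0.4088 1.4430]  S=[1.2577 -0.6667; -0.6667 1.8731]  K=[0.6600 -0.0810; 0.0903 0.8483]  nu=[-1.1051, -1.2871]  x^+=[-0.7439, 2.0105]  P^+=[0.2404 0.0135; 0.0135 0.1869]
step 2: x^-=[-1.0581, 2.3455]  P^-=[0.4661 -0.0876; -0.0876 0.4185]  S=[0.8317 -0.2276; -0.2276 0.6959]  K=[0.5388 -0.0903; 0.0564 0.6463]  nu=[4.0285, -0.0377]  x^+=[1.1159, 2.5484]  P^+=[0.1968 0.0058; 0.0058 0.1418]
step 3: x^-=[0.6970, 2.6024]  P^-=[0.4246 -0.0805; -0.0805 0.3656]  S=[0.7898 -0.2102; -0.2102 0.6382]  K=[0.5151 -0.0963; 0.0479 0.6152]  nu=[3.2610, -5.6560]  x^+=[2.9212, -0.7210]  P^+=[0.1883 0.0034; 0.0034 0.1347]
step 4: x^-=[3.0074, -1.3189]  P^-=[0.4169 -0.0804; -0.0804 0.3577]  S=[0.7821 -0.2082; -0.2082 0.6299]  K=[0.5101 -0.0981; 0.0458 0.6099]  nu=[-4.6070, 2.6905]  x^+=[0.3936, 0.1108]  P^+=[0.1866 0.0028; 0.0028 0.1334]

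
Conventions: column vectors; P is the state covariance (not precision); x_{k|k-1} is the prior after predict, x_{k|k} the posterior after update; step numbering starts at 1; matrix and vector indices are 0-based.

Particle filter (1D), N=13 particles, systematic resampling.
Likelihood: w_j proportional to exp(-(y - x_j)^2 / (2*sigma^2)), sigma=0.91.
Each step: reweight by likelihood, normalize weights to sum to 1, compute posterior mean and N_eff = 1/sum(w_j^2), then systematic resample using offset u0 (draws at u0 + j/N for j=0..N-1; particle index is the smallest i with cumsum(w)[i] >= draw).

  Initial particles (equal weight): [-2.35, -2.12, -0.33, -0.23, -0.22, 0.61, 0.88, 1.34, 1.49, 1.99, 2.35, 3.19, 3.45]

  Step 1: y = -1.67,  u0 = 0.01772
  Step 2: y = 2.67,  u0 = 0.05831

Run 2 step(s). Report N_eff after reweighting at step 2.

step 1: w=[0.2891, 0.3382, 0.1293, 0.1093, 0.1074, 0.0166, 0.0075, 0.0016, 0.0009, 0.0001, 0.0000, 0.0000, 0.0000]  mean=-1.4672  Neff=4.1932  idx=[0, 0, 0, 0, 1, 1, 1, 1, 2, 2, 3, 3, 4]
step 2: w=[0.0000, 0.0000, 0.0000, 0.0000, 0.0000, 0.0000, 0.0000, 0.0000, 0.1578, 0.1578, 0.2254, 0.2254, 0.2334]  mean=-0.2596  Neff=4.8570  idx=[8, 8, 9, 9, 10, 10, 10, 11, 11, 11, 12, 12, 12]

N_eff = 4.8570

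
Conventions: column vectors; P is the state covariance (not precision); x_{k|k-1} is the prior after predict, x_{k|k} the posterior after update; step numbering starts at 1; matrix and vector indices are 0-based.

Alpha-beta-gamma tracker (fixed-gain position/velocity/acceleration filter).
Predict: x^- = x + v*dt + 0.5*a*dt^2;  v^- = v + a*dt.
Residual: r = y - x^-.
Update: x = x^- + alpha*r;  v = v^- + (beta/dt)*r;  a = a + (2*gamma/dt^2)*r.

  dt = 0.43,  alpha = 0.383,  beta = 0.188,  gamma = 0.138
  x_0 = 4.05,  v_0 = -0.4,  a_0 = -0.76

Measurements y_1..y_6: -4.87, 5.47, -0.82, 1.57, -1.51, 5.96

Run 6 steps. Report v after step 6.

step 1: x_pred=3.8077  r=-8.6777  x^+=0.4842  v^+=-4.5208  a^+=-13.7132
step 2: x_pred=-2.7276  r=8.1976  x^+=0.4121  v^+=-6.8334  a^+=-1.4768
step 3: x_pred=-2.6628  r=1.8428  x^+=-1.9570  v^+=-6.6627  a^+=1.2740
step 4: x_pred=-4.7042  r=6.2742  x^+=-2.3012  v^+=-3.3718  a^+=10.6395
step 5: x_pred=-2.7674  r=1.2574  x^+=-2.2858  v^+=1.7530  a^+=12.5165
step 6: x_pred=-0.3749  r=6.3349  x^+=2.0514  v^+=9.9047  a^+=21.9726

v_post = 9.9047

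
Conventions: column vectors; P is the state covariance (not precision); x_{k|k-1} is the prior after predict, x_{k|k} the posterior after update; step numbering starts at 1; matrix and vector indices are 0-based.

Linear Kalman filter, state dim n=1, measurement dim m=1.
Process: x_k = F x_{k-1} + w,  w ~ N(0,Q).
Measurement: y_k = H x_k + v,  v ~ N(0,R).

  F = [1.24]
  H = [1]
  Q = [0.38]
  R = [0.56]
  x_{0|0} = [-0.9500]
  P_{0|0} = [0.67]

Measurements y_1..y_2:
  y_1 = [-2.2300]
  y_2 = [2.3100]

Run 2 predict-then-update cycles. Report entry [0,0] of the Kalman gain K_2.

step 1: x^-=[-1.1780]  P^-=[1.4102]  S=[1.9702]  K=[0.7158]  nu=[-1.0520]  x^+=[-1.9310]  P^+=[0.4008]
step 2: x^-=[-2.3944]  P^-=[0.9963]  S=[1.5563]  K=[0.6402]  nu=[4.7044]  x^+=[0.6172]  P^+=[0.3585]

K[0,0] = 0.6402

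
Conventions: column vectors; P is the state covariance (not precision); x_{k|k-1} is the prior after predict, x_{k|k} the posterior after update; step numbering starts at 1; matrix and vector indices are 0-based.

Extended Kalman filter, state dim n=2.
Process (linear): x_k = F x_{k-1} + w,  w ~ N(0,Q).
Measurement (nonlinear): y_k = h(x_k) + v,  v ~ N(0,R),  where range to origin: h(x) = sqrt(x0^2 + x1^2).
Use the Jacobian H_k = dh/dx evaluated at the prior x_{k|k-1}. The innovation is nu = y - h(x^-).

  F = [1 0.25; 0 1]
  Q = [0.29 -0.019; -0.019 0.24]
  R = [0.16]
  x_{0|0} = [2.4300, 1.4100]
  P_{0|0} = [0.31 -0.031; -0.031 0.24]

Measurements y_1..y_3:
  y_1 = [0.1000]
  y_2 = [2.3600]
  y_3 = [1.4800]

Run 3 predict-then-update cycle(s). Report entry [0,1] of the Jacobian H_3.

H_jac[0,1] = 0.5654

step 1: x^-=[2.7825, 1.4100]  P^-=[0.5995 0.0100; 0.0100 0.4800]  H_jac=[0.8920 0.4520]  S=[0.7431]  K=[0.7257; 0.3040]  nu=[-3.0194]  x^+=[0.5914, 0.4922]  P^+=[0.2082 -0.1539; -0.1539 0.4113]
step 2: x^-=[0.7145, 0.4922]  P^-=[0.4469 -0.0701; -0.0701 0.6513]  H_jac=[0.8235 0.5673]  S=[0.6072]  K=[0.5406; 0.5135]  nu=[1.4924]  x^+=[1.5213, 1.2586]  P^+=[0.2694 -0.2386; -0.2386 0.4912]
step 3: x^-=[1.8359, 1.2586]  P^-=[0.4708 -0.1348; -0.1348 0.7312]  H_jac=[0.8248 0.5654]  S=[0.5883]  K=[0.5305; 0.5137]  nu=[-0.7459]  x^+=[1.4402, 0.8754]  P^+=[0.3053 -0.2952; -0.2952 0.5760]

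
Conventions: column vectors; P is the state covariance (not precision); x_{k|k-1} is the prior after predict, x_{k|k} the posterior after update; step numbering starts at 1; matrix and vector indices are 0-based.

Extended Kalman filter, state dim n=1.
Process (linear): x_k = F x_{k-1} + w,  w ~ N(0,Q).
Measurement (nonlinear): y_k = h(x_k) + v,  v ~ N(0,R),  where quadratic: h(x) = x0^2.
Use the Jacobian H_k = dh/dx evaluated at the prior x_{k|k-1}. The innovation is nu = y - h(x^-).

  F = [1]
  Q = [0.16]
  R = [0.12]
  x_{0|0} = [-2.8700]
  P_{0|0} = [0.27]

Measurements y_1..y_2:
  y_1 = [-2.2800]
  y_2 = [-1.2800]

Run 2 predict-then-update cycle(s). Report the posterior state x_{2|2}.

step 1: x^-=[-2.8700]  P^-=[0.4300]  H_jac=[-5.7400]  S=[14.2875]  K=[-0.1728]  nu=[-10.5169]  x^+=[-1.0532]  P^+=[0.0036]
step 2: x^-=[-1.0532]  P^-=[0.1636]  H_jac=[-2.1064]  S=[0.8459]  K=[-0.4074]  nu=[-2.3892]  x^+=[-0.0798]  P^+=[0.0232]

x_post = [-0.0798]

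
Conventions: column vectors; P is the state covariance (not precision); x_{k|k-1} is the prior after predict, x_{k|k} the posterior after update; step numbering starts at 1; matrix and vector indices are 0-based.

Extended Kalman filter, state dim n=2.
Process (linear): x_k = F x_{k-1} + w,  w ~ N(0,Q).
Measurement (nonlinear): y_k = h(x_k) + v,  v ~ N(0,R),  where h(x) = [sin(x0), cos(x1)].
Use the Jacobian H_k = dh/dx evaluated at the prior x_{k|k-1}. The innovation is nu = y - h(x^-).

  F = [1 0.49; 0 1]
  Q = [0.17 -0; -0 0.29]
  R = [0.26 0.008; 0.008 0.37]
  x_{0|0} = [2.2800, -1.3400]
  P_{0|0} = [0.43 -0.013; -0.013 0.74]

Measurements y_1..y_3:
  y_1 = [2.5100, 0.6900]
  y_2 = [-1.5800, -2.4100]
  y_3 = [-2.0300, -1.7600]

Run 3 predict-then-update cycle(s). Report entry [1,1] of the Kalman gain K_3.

step 1: x^-=[1.6234, -1.3400]  P^-=[0.7649 0.3496; 0.3496 1.0300]  H_jac=[-0.0526 0.0000; 0.0000 0.9735]  S=[0.2621 -0.0099; -0.0099 1.3461]  K=[-0.1439 0.2518; -0.0420 0.7446]  nu=[1.5114, 0.4612]  x^+=[1.5220, -1.0601]  P^+=[0.6735 0.0945; 0.0945 0.2827]
step 2: x^-=[1.0025, -1.0601]  P^-=[1.0039 0.2330; 0.2330 0.5727]  H_jac=[0.5382 0.0000; 0.0000 0.8724]  S=[0.5508 0.1174; 0.1174 0.8058]  K=[0.9569 0.1128; 0.0986 0.6056]  nu=[-2.4228, -2.8988]  x^+=[-1.6431, -3.0545]  P^+=[0.4640 0.0566; 0.0566 0.2577]
step 3: x^-=[-3.1397, -3.0545]  P^-=[0.7514 0.1829; 0.1829 0.5477]  H_jac=[-1.0000 0.0000; 0.0000 0.0870]  S=[1.0114 -0.0079; -0.0079 0.3741]  K=[-0.7427 0.0268; -0.1799 0.1236]  nu=[-2.0282, -0.7638]  x^+=[-1.6539, -2.7840]  P^+=[0.1929 0.0458; 0.0458 0.5089]

K[1,1] = 0.1236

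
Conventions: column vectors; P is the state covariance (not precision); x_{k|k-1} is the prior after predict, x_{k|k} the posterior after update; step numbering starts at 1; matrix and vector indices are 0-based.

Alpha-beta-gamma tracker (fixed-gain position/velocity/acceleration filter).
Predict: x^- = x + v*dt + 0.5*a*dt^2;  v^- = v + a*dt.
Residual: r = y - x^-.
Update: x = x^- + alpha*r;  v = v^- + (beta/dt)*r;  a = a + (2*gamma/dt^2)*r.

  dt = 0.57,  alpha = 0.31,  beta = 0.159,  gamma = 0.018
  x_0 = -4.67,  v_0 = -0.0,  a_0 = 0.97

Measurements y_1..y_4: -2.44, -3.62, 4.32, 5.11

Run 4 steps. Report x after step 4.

x_post = 3.3271

step 1: x_pred=-4.5124  r=2.0724  x^+=-3.8700  v^+=1.1310  a^+=1.1996
step 2: x_pred=-3.0304  r=-0.5896  x^+=-3.2132  v^+=1.6503  a^+=1.1343
step 3: x_pred=-2.0882  r=6.4082  x^+=-0.1017  v^+=4.0844  a^+=1.8444
step 4: x_pred=2.5261  r=2.5839  x^+=3.3271  v^+=5.8565  a^+=2.1307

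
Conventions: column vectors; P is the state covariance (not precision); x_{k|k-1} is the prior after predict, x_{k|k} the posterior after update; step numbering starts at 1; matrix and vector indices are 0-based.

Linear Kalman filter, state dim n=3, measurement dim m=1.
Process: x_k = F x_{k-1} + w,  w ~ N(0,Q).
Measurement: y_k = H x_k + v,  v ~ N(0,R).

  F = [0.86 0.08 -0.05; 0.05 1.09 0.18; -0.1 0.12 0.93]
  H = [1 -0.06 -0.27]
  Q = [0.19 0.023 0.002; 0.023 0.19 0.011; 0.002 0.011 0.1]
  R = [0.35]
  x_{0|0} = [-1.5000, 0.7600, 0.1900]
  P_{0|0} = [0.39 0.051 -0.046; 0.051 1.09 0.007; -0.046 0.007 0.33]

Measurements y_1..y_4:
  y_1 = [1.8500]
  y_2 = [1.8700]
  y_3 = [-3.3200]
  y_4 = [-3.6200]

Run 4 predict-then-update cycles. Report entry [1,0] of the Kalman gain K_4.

K[1,0] = 0.1210

step 1: x^-=[-1.2387, 0.7876, 0.4179]  P^-=[0.4972 0.1726 -0.0681; 0.1726 1.5042 0.2075; -0.0681 0.2075 0.4139]  S=[0.9055]  K=[0.5579; 0.0290; -0.2124]  nu=[3.2488]  x^+=[0.5738, 0.8819, -0.2721]  P^+=[0.2153 0.1579 0.0392; 0.1579 1.5034 0.2131; 0.0392 0.2131 0.3731]
step 2: x^-=[0.5776, 0.9410, -0.2046]  P^-=[0.3765 0.3061 0.0417; 0.3061 2.0904 0.4745; 0.0417 0.4745 0.4830]  S=[0.7253]  K=[0.4782; 0.0724; -0.1615]  nu=[1.2936]  x^+=[1.1962, 1.0347, -0.4135]  P^+=[0.2106 0.2810 0.0977; 0.2810 2.0866 0.4830; 0.0977 0.4830 0.4640]
step 3: x^-=[1.1322, 1.1132, -0.3800]  P^-=[0.3867 0.4698 0.1208; 0.4698 2.9065 0.8345; 0.1208 0.8345 0.6164]  S=[0.6975]  K=[0.4672; 0.1006; -0.1372]  nu=[-4.4880]  x^+=[-0.9646, 0.6619, 0.2358]  P^+=[0.2344 0.4371 0.1655; 0.4371 2.8995 0.8441; 0.1655 0.8441 0.6032]
step 4: x^-=[-0.7884, 0.7156, 0.3952]  P^-=[0.4226 0.6833 0.2142; 0.6833 4.0368 1.3236; 0.2142 1.3236 0.8130]  S=[0.6916]  K=[0.4681; 0.1210; -0.1226]  nu=[-2.6820]  x^+=[-2.0439, 0.3911, 0.7238]  P^+=[0.2710 0.6441 0.2538; 0.6441 4.0267 1.3339; 0.2538 1.3339 0.8026]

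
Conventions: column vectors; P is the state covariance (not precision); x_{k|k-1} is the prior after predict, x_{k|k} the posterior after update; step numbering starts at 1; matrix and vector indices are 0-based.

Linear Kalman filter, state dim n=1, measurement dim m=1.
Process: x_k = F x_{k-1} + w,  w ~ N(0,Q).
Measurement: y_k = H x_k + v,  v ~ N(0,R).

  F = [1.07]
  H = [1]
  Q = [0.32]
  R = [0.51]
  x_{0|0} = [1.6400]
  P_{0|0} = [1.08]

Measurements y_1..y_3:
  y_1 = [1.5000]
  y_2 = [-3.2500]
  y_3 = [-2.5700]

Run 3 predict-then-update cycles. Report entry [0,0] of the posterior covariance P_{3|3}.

P_post[0,0] = 0.2895

step 1: x^-=[1.7548]  P^-=[1.5565]  S=[2.0665]  K=[0.7532]  nu=[-0.2548]  x^+=[1.5629]  P^+=[0.3841]
step 2: x^-=[1.6723]  P^-=[0.7598]  S=[1.2698]  K=[0.5984]  nu=[-4.9223]  x^+=[-1.2730]  P^+=[0.3052]
step 3: x^-=[-1.3621]  P^-=[0.6694]  S=[1.1794]  K=[0.5676]  nu=[-1.2079]  x^+=[-2.0477]  P^+=[0.2895]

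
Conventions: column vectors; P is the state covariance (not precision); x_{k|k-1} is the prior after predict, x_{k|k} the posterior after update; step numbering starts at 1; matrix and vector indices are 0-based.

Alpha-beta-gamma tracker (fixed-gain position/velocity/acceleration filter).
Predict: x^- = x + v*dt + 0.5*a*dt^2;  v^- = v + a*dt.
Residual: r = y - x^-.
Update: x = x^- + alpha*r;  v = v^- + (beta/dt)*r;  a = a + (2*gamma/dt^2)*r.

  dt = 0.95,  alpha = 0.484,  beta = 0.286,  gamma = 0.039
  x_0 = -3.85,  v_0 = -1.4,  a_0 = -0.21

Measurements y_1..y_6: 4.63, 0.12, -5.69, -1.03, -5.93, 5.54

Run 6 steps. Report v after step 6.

v_post = 1.3014

step 1: x_pred=-5.2748  r=9.9048  x^+=-0.4809  v^+=1.3824  a^+=0.6460
step 2: x_pred=1.1239  r=-1.0039  x^+=0.6380  v^+=1.6939  a^+=0.5593
step 3: x_pred=2.4996  r=-8.1896  x^+=-1.4642  v^+=-0.2403  a^+=-0.1485
step 4: x_pred=-1.7595  r=0.7295  x^+=-1.4064  v^+=-0.1618  a^+=-0.0855
step 5: x_pred=-1.5987  r=-4.3313  x^+=-3.6951  v^+=-1.5469  a^+=-0.4598
step 6: x_pred=-5.3721  r=10.9121  x^+=-0.0907  v^+=1.3014  a^+=0.4833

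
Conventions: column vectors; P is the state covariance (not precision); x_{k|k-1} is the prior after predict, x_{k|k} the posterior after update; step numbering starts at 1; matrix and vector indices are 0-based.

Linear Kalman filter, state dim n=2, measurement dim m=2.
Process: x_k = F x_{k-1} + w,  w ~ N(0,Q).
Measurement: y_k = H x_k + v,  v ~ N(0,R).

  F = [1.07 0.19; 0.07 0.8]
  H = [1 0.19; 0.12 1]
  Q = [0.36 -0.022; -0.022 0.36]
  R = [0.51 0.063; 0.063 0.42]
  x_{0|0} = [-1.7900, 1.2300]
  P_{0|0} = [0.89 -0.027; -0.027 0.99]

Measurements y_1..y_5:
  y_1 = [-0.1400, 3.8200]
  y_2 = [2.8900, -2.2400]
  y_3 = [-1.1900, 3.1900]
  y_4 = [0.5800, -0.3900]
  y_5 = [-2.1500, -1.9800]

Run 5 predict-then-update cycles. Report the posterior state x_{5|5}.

step 1: x^-=[-1.6816, 0.8587]  P^-=[1.4037 0.1717; 0.1717 0.9949]  S=[2.0149 0.5961; 0.5961 1.4764]  K=[0.7322 -0.0652; -0.0278 0.6991]  nu=[1.3784, 3.1631]  x^+=[-0.8787, 3.0317]  P^+=[0.3743 -0.0262; -0.0262 0.2950]
step 2: x^-=[-0.3642, 2.3638]  P^-=[0.7885 0.0281; 0.0281 0.5477]  S=[1.3290 0.2904; 0.2904 0.9858]  K=[0.6094 -0.0550; -0.0243 0.5662]  nu=[2.8050, -4.5601]  x^+=[1.5961, -0.2860]  P^+=[0.3115 -0.0221; -0.0221 0.2389]
step 3: x^-=[1.6535, -0.1171]  P^-=[0.7163 0.0184; 0.0184 0.5120]  S=[1.2518 0.2651; 0.2651 0.9467]  K=[0.5864 -0.0539; -0.0240 0.5498]  nu=[-2.8212, 3.1087]  x^+=[-0.1687, 1.6599]  P^+=[0.2998 -0.0217; -0.0217 0.2320]
step 4: x^-=[0.1349, 1.3161]  P^-=[0.7028 0.0169; 0.0169 0.5075]  S=[1.2375 0.2610; 0.2610 0.9417]  K=[0.5818 -0.0538; -0.0240 0.5477]  nu=[0.1951, -1.7223]  x^+=[0.3410, 0.3680]  P^+=[0.2975 -0.0216; -0.0216 0.2311]
step 5: x^-=[0.4348, 0.3183]  P^-=[0.7001 0.0166; 0.0166 0.5070]  S=[1.2347 0.2603; 0.2603 0.9410]  K=[0.5809 -0.0538; -0.0240 0.5475]  nu=[-2.6453, -2.3505]  x^+=[-0.9755, -0.9051]  P^+=[0.2970 -0.0216; -0.0216 0.2310]

x_post = [-0.9755, -0.9051]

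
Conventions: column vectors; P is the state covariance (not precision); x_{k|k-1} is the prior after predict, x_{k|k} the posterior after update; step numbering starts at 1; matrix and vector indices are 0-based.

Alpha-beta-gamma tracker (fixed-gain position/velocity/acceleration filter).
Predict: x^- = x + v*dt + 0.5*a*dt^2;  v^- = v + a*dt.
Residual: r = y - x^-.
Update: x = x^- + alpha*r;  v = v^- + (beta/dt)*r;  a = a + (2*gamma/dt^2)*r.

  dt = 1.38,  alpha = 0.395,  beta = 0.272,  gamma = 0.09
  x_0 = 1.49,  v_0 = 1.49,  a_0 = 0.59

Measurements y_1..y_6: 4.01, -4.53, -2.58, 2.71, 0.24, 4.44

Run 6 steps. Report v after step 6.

step 1: x_pred=4.1080  r=-0.0980  x^+=4.0693  v^+=2.2849  a^+=0.5807
step 2: x_pred=7.7754  r=-12.3054  x^+=2.9148  v^+=0.6609  a^+=-0.5823
step 3: x_pred=3.2723  r=-5.8523  x^+=0.9606  v^+=-1.2962  a^+=-1.1355
step 4: x_pred=-1.9094  r=4.6194  x^+=-0.0847  v^+=-1.9527  a^+=-0.6989
step 5: x_pred=-3.4450  r=3.6850  x^+=-1.9894  v^+=-2.1909  a^+=-0.3506
step 6: x_pred=-5.3466  r=9.7866  x^+=-1.4809  v^+=-0.7457  a^+=0.5744

v_post = -0.7457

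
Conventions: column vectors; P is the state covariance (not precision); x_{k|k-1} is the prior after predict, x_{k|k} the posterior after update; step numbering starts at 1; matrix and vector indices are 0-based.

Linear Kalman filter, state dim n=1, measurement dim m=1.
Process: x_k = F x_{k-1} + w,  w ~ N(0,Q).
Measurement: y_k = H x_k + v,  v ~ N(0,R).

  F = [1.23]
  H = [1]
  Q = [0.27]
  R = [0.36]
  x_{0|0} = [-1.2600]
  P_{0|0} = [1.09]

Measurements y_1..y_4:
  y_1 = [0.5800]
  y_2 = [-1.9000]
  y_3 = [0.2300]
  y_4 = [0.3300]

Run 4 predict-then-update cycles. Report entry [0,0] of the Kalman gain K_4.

step 1: x^-=[-1.5498]  P^-=[1.9191]  S=[2.2791]  K=[0.8420]  nu=[2.1298]  x^+=[0.2436]  P^+=[0.3031]
step 2: x^-=[0.2996]  P^-=[0.7286]  S=[1.0886]  K=[0.6693]  nu=[-2.1996]  x^+=[-1.1726]  P^+=[0.2409]
step 3: x^-=[-1.4423]  P^-=[0.6345]  S=[0.9945]  K=[0.6380]  nu=[1.6723]  x^+=[-0.3753]  P^+=[0.2297]
step 4: x^-=[-0.4617]  P^-=[0.6175]  S=[0.9775]  K=[0.6317]  nu=[0.7917]  x^+=[0.0384]  P^+=[0.2274]

K[0,0] = 0.6317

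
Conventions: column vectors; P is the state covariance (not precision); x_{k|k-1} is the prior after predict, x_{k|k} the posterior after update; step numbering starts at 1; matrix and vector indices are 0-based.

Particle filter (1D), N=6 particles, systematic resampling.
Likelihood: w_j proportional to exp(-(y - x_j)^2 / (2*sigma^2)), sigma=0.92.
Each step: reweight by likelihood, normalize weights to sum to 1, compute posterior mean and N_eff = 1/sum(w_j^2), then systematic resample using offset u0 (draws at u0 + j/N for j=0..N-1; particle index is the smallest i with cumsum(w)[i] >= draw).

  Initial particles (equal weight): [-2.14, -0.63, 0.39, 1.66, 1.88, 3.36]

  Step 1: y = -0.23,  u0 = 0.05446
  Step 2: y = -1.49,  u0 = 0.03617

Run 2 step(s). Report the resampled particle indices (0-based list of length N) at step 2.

resampled_idx = [0, 0, 1, 1, 2, 3]

step 1: w=[0.0575, 0.4512, 0.3952, 0.0601, 0.0357, 0.0002]  mean=-0.0853  Neff=2.7176  idx=[0, 1, 1, 2, 2, 2]
step 2: w=[0.3189, 0.2644, 0.2644, 0.0507, 0.0507, 0.0507]  mean=-0.9563  Neff=4.0115  idx=[0, 0, 1, 1, 2, 3]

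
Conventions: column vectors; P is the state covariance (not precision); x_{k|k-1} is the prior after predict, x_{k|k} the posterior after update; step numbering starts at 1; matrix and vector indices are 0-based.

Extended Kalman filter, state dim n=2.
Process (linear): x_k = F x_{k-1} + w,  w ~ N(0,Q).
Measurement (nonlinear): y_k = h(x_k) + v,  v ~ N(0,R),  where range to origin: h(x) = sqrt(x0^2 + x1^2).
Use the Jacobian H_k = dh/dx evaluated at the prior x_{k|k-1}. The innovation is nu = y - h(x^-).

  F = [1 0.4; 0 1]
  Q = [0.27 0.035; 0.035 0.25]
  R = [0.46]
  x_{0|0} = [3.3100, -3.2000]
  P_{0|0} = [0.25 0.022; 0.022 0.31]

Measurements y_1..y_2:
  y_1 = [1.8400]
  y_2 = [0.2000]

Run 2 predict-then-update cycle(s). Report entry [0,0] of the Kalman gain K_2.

step 1: x^-=[2.0300, -3.2000]  P^-=[0.5872 0.1810; 0.1810 0.5600]  H_jac=[0.5357 -0.8444]  S=[0.8641]  K=[0.1872; -0.4351]  nu=[-1.9496]  x^+=[1.6651, -2.3518]  P^+=[0.5569 0.2514; 0.2514 0.3965]
step 2: x^-=[0.7244, -2.3518]  P^-=[1.0915 0.4449; 0.4449 0.6465]  H_jac=[0.2944 -0.9557]  S=[0.8947]  K=[-0.1162; -0.5441]  nu=[-2.2609]  x^+=[0.9870, -1.1216]  P^+=[1.0794 0.3884; 0.3884 0.3815]

K[0,0] = -0.1162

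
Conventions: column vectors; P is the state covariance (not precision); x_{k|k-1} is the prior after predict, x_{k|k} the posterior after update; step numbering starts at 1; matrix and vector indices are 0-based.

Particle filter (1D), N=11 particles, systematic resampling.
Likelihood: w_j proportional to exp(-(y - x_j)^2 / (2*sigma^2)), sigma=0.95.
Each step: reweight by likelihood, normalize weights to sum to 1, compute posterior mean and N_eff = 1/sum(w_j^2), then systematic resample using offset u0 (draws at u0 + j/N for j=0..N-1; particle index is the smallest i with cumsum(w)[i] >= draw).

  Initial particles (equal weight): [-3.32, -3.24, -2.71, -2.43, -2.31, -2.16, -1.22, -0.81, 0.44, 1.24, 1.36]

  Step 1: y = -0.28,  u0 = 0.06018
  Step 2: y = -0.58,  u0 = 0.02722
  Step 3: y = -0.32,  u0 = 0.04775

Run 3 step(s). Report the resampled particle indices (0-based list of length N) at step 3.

resampled_idx = [1, 2, 3, 4, 5, 5, 6, 7, 8, 9, 10]

step 1: w=[0.0019, 0.0025, 0.0123, 0.0250, 0.0330, 0.0456, 0.1981, 0.2766, 0.2425, 0.0898, 0.0728]  mean=-0.4316  Neff=5.2127  idx=[4, 6, 6, 7, 7, 7, 8, 8, 8, 9, 10]
step 2: w=[0.0286, 0.1195, 0.1195, 0.1457, 0.1457, 0.1457, 0.0843, 0.0843, 0.0843, 0.0239, 0.0186]  mean=-0.5453  Neff=8.6758  idx=[0, 1, 2, 3, 3, 4, 5, 5, 6, 7, 8]
step 3: w=[0.0140, 0.0804, 0.0804, 0.1102, 0.1102, 0.1102, 0.1102, 0.1102, 0.0914, 0.0914, 0.0914]  mean=-0.5542  Neff=10.1109  idx=[1, 2, 3, 4, 5, 5, 6, 7, 8, 9, 10]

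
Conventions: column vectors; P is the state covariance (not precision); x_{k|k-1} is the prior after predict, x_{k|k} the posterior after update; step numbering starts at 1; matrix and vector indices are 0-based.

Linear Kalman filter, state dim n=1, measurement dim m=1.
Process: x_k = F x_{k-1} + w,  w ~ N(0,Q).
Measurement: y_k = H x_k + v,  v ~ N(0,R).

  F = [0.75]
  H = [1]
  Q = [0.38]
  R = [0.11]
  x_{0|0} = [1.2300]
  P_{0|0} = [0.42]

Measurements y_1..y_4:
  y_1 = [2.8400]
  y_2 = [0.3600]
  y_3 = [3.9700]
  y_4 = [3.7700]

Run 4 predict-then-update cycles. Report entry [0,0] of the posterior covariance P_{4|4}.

P_post[0,0] = 0.0876

step 1: x^-=[0.9225]  P^-=[0.6162]  S=[0.7262]  K=[0.8485]  nu=[1.9175]  x^+=[2.5496]  P^+=[0.0933]
step 2: x^-=[1.9122]  P^-=[0.4325]  S=[0.5425]  K=[0.7972]  nu=[-1.5522]  x^+=[0.6747]  P^+=[0.0877]
step 3: x^-=[0.5060]  P^-=[0.4293]  S=[0.5393]  K=[0.7960]  nu=[3.4640]  x^+=[3.2635]  P^+=[0.0876]
step 4: x^-=[2.4476]  P^-=[0.4293]  S=[0.5393]  K=[0.7960]  nu=[1.3224]  x^+=[3.5003]  P^+=[0.0876]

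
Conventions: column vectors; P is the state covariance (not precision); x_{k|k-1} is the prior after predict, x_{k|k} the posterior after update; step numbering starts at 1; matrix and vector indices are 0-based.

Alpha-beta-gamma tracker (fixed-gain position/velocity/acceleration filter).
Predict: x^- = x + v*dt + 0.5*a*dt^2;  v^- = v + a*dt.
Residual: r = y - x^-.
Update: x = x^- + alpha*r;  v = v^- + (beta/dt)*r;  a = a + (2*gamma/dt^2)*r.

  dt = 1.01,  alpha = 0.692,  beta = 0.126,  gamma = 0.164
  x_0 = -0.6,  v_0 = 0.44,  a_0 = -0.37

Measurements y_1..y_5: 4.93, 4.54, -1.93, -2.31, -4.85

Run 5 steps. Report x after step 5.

x_post = -4.1671

step 1: x_pred=-0.3443  r=5.2743  x^+=3.3055  v^+=0.7243  a^+=1.3259
step 2: x_pred=4.7133  r=-0.1733  x^+=4.5934  v^+=2.0418  a^+=1.2702
step 3: x_pred=7.3035  r=-9.2335  x^+=0.9139  v^+=2.1728  a^+=-1.6987
step 4: x_pred=2.2420  r=-4.5520  x^+=-0.9080  v^+=-0.1108  a^+=-3.1624
step 5: x_pred=-2.6329  r=-2.2171  x^+=-4.1671  v^+=-3.5814  a^+=-3.8753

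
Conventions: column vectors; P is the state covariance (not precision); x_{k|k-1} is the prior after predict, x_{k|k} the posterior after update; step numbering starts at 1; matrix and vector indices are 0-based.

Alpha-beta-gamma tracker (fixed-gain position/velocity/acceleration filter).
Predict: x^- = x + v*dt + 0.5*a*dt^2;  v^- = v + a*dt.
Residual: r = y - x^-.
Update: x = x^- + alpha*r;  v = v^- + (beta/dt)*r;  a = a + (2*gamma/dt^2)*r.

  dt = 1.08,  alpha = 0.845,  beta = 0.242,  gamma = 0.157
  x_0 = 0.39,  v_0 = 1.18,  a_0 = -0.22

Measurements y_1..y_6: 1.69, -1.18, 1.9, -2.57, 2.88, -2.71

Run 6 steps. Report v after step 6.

step 1: x_pred=1.5361  r=0.1539  x^+=1.6661  v^+=0.9769  a^+=-0.1786
step 2: x_pred=2.6170  r=-3.7970  x^+=-0.5915  v^+=-0.0668  a^+=-1.2007
step 3: x_pred=-1.3639  r=3.2639  x^+=1.3941  v^+=-0.6322  a^+=-0.3221
step 4: x_pred=0.5234  r=-3.0934  x^+=-2.0905  v^+=-1.6733  a^+=-1.1549
step 5: x_pred=-4.5712  r=7.4512  x^+=1.7251  v^+=-1.2509  a^+=0.8510
step 6: x_pred=0.8704  r=-3.5804  x^+=-2.1550  v^+=-1.1341  a^+=-0.1128

v_post = -1.1341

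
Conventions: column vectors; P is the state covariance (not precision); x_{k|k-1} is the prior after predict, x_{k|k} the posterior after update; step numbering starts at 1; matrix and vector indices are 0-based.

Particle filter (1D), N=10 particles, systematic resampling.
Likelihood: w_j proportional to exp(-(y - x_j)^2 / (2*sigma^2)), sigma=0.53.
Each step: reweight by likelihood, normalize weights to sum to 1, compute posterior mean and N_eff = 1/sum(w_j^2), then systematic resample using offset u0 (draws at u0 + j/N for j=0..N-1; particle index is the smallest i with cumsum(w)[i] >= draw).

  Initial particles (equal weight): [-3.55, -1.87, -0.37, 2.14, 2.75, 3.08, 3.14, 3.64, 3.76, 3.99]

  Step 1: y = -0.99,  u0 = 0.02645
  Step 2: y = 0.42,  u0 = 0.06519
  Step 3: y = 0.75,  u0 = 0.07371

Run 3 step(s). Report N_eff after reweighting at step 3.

N_eff = 10.0000

step 1: w=[0.0000, 0.3331, 0.6669, 0.0000, 0.0000, 0.0000, 0.0000, 0.0000, 0.0000, 0.0000]  mean=-0.8697  Neff=1.7995  idx=[1, 1, 1, 1, 2, 2, 2, 2, 2, 2]
step 2: w=[0.0000, 0.0000, 0.0000, 0.0000, 0.1666, 0.1666, 0.1666, 0.1666, 0.1666, 0.1666]  mean=-0.3703  Neff=6.0021  idx=[4, 4, 5, 6, 6, 7, 7, 8, 9, 9]
step 3: w=[0.1000, 0.1000, 0.1000, 0.1000, 0.1000, 0.1000, 0.1000, 0.1000, 0.1000, 0.1000]  mean=-0.3700  Neff=10.0000  idx=[0, 1, 2, 3, 4, 5, 6, 7, 8, 9]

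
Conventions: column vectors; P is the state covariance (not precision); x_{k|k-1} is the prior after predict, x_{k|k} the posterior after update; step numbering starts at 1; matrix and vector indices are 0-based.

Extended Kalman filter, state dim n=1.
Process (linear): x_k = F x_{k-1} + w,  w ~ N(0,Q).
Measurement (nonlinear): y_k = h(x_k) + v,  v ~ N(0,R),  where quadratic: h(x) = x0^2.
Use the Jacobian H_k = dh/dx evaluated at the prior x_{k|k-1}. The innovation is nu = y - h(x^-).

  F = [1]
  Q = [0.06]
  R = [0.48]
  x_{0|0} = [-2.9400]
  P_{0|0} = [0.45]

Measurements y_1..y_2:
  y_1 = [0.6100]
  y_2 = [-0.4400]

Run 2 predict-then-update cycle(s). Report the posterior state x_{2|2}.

x_post = [-1.0322]

step 1: x^-=[-2.9400]  P^-=[0.5100]  H_jac=[-5.8800]  S=[18.1129]  K=[-0.1656]  nu=[-8.0336]  x^+=[-1.6099]  P^+=[0.0135]
step 2: x^-=[-1.6099]  P^-=[0.0735]  H_jac=[-3.2199]  S=[1.2422]  K=[-0.1906]  nu=[-3.0319]  x^+=[-1.0322]  P^+=[0.0284]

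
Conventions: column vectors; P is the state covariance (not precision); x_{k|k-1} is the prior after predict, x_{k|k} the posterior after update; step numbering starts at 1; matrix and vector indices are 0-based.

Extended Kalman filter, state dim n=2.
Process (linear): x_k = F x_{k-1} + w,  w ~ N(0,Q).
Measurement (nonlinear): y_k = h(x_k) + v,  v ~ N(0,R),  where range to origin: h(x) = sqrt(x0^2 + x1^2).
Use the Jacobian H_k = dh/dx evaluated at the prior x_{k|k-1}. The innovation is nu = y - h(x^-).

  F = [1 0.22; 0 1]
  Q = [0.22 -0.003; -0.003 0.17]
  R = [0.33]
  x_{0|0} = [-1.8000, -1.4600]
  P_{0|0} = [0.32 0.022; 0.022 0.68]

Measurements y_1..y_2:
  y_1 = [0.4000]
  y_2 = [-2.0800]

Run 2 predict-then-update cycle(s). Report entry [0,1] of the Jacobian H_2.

H_jac[0,1] = -0.2560

step 1: x^-=[-2.1212, -1.4600]  P^-=[0.5826 0.1686; 0.1686 0.8500]  H_jac=[-0.8237 -0.5670]  S=[1.1560]  K=[-0.4978; -0.5370]  nu=[-2.1751]  x^+=[-1.0384, -0.2919]  P^+=[0.2961 -0.1404; -0.1404 0.5166]
step 2: x^-=[-1.1026, -0.2919]  P^-=[0.4793 -0.0298; -0.0298 0.6866]  H_jac=[-0.9667 -0.2560]  S=[0.8081]  K=[-0.5639; -0.1818]  nu=[-3.2206]  x^+=[0.7135, 0.2936]  P^+=[0.2223 -0.1127; -0.1127 0.6599]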